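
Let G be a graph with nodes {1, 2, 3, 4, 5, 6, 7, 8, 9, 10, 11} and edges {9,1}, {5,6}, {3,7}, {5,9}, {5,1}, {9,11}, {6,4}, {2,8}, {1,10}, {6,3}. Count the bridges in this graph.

The edges on the cycle 5-9-1-5 are not bridges since each lies on that cycle.
But removing 6 - 4 disconnects 6 from 4; removing 9 - 11 disconnects 9 from 11; removing 2 - 8 disconnects 2 from 8; removing 5 - 6 disconnects 5 from 6 — these are bridges.
In total 7 edges are bridges.

7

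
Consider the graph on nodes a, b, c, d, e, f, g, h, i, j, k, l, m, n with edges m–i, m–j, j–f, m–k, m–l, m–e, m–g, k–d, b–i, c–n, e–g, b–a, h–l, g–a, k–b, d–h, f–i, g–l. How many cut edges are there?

1

The edges on the cycle m-k-d-h-l-g-e-m are not bridges since each lies on that cycle.
But removing c–n disconnects c from n — this is a bridge.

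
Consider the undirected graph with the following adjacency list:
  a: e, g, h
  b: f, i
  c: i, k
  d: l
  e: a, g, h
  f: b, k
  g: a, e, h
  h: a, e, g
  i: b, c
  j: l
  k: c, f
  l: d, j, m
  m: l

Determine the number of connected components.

3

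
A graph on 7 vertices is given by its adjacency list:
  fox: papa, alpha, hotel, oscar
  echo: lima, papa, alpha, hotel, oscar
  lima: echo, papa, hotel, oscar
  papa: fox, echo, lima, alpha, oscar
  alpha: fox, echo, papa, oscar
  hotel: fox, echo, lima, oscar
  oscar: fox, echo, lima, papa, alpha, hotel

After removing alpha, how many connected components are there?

With alpha gone, the remaining components are: {fox, echo, lima, papa, hotel, oscar}.
That is 1 component.

1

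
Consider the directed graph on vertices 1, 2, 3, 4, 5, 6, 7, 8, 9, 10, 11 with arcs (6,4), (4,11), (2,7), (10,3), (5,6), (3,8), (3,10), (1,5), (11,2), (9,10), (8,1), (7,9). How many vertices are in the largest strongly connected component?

{1, 2, 3, 4, 5, 6, 7, 8, 9, 10, 11} are all mutually reachable — one SCC of size 11.
The largest has 11 vertices.

11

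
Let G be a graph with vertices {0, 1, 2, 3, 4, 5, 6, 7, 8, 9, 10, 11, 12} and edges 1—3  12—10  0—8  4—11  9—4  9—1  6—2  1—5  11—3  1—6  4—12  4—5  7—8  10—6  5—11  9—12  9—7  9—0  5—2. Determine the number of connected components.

1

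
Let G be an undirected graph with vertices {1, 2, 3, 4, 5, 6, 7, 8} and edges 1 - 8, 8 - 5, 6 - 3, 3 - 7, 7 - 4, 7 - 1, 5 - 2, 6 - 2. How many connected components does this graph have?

1

Starting from 1 we can reach 1, 2, 3, 4, 5, 6, 7, 8. That is one component of size 8.
Total: 1 component.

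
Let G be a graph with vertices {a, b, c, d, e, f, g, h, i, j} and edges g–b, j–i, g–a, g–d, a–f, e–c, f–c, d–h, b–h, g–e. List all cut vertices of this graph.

g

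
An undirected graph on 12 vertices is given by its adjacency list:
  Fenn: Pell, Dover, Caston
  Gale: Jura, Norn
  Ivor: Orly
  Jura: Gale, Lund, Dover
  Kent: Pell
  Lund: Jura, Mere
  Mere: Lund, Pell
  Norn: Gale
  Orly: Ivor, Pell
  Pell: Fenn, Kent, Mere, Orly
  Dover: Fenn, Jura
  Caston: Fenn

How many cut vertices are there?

5

Removing Fenn increases the component count from 1 to 2, so Fenn is a cut vertex.
Removing Gale increases the component count from 1 to 2, so Gale is a cut vertex.
Removing Jura increases the component count from 1 to 2, so Jura is a cut vertex.
Likewise Orly, Pell are cut vertices.
By contrast removing Norn leaves 1 component; it is not a cut vertex. No other vertex is a cut vertex either.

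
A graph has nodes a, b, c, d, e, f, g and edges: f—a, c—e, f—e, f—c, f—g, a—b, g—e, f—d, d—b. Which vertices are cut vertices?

Removing f increases the component count from 1 to 2, so f is a cut vertex.
By contrast removing d leaves 1 component; it is not a cut vertex. No other vertex is a cut vertex either.

f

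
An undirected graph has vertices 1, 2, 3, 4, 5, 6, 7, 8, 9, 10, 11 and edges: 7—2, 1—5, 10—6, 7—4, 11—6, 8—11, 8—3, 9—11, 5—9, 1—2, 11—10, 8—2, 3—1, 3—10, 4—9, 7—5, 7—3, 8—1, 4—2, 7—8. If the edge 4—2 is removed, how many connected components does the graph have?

1

4 and 2 are still connected via 4-7-2, so the component count stays at 1.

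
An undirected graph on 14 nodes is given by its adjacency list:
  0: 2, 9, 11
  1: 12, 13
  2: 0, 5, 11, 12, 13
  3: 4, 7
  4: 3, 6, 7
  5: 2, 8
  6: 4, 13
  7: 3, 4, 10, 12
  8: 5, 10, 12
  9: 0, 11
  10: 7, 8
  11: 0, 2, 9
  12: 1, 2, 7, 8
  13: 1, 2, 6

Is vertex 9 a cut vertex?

No

Deleting 9 leaves 1 component (was 1) (its neighbors 0, 11 remain connected to each other), so 9 is not a cut vertex.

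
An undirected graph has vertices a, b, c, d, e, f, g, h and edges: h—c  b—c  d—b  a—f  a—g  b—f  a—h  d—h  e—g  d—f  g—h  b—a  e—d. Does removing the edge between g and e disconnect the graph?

No

After removing g—e, the path g-h-d-e still connects them, so the edge is not a bridge.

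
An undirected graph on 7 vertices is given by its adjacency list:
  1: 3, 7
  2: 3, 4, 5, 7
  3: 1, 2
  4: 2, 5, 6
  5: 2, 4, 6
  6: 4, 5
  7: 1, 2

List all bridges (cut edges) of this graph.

The edges on the cycle 2-5-6-4-2 are not bridges since each lies on that cycle.
Every edge lies on some cycle, so there are no bridges.

none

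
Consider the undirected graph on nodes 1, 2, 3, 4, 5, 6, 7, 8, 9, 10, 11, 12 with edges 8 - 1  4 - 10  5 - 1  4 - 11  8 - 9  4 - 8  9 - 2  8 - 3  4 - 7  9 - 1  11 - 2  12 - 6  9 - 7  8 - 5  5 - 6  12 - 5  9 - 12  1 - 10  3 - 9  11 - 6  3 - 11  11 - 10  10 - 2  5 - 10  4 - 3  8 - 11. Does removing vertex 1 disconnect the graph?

No

Deleting 1 leaves 1 component (was 1) (its neighbors 5, 8, 9, 10 remain connected to each other), so 1 is not a cut vertex.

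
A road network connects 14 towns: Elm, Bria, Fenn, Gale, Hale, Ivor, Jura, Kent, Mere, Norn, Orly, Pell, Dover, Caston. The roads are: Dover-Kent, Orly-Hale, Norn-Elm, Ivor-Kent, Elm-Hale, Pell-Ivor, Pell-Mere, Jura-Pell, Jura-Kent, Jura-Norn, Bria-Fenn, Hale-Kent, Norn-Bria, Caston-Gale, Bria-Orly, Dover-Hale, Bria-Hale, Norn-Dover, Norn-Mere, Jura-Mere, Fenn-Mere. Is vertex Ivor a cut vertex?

Deleting Ivor leaves 2 components (was 2), so Ivor is not a cut vertex.

No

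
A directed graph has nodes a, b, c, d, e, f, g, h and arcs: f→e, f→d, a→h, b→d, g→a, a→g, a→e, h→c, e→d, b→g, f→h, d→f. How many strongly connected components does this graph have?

{d, e, f} are all mutually reachable — one SCC of size 3.
{a, g} are all mutually reachable — one SCC of size 2.
{c} is an SCC by itself.
{b} is an SCC by itself.
{h} is an SCC by itself.
That gives 5 strongly connected components.

5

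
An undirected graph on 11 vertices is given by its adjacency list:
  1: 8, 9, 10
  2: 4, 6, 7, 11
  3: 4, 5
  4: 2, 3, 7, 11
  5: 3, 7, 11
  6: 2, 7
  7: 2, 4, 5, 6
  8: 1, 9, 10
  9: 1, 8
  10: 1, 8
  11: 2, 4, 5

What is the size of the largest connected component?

7

Starting from 1 we can reach 1, 8, 9, 10. That is one component of size 4.
Starting from 2 we can reach 2, 3, 4, 5, 6, 7, 11. That is one component of size 7.
The largest has 7 vertices.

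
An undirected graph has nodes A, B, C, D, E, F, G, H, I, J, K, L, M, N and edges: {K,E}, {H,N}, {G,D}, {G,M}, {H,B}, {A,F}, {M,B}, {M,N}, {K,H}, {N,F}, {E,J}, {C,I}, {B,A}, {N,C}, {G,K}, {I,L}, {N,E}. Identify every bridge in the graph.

The edges on the cycle G-K-H-N-M-G are not bridges since each lies on that cycle.
But removing C–N disconnects C from N; removing C–I disconnects C from I; removing D–G disconnects D from G; removing E–J disconnects E from J — these are bridges.
In total 5 edges are bridges.

C-I, C-N, D-G, E-J, I-L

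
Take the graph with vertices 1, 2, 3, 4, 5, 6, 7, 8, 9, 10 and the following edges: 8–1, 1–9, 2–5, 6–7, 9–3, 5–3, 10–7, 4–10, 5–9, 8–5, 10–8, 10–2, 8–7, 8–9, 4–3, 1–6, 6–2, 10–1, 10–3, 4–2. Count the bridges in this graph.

0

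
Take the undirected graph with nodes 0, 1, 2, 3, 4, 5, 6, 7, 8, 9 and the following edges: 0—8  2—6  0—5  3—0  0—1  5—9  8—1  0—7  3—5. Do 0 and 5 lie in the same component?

From 0 we can reach 0, 1, 3, 5, 7, 8, 9, which includes 5.

Yes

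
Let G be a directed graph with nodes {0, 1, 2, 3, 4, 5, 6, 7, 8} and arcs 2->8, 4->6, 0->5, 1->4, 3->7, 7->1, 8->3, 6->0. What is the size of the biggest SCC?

1

{1} is an SCC by itself.
{6} is an SCC by itself.
{0} is an SCC by itself.
{7} is an SCC by itself.
{8} is an SCC by itself.
(and 4 more singleton SCCs)
The largest has 1 vertex.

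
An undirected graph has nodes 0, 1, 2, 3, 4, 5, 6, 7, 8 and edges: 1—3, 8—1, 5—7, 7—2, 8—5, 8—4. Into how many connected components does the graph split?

0 is isolated — a component by itself.
6 is isolated — a component by itself.
Starting from 1 we can reach 1, 2, 3, 4, 5, 7, 8. That is one component of size 7.
Total: 3 components.

3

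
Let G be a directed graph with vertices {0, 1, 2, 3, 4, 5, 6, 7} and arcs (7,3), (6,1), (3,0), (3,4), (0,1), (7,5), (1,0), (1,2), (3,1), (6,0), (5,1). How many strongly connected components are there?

{0, 1} are all mutually reachable — one SCC of size 2.
{6} is an SCC by itself.
{2} is an SCC by itself.
{3} is an SCC by itself.
{5} is an SCC by itself.
(and 2 more singleton SCCs)
That gives 7 strongly connected components.

7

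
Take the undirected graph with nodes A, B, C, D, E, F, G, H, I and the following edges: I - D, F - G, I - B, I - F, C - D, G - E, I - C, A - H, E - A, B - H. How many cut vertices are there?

Removing I increases the component count from 1 to 2, so I is a cut vertex.
By contrast removing E leaves 1 component; it is not a cut vertex. No other vertex is a cut vertex either.

1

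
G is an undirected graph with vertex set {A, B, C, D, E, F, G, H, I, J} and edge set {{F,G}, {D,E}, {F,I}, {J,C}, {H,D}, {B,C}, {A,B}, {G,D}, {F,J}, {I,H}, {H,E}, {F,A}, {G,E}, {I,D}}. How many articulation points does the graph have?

1

Removing F increases the component count from 1 to 2, so F is a cut vertex.
By contrast removing A leaves 1 component; it is not a cut vertex. No other vertex is a cut vertex either.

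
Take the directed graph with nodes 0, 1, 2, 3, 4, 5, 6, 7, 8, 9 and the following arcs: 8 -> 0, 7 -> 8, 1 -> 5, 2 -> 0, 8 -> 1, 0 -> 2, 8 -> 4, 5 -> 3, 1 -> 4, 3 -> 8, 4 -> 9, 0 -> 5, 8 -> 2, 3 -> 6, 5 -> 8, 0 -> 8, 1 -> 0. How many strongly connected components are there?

{0, 1, 2, 3, 5, 8} are all mutually reachable — one SCC of size 6.
{7} is an SCC by itself.
{4} is an SCC by itself.
{9} is an SCC by itself.
{6} is an SCC by itself.
That gives 5 strongly connected components.

5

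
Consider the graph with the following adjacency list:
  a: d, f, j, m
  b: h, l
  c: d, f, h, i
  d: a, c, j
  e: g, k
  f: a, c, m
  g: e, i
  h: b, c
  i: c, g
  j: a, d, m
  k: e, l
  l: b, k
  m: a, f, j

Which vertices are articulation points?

c

Removing c increases the component count from 1 to 2, so c is a cut vertex.
By contrast removing l leaves 1 component; it is not a cut vertex. No other vertex is a cut vertex either.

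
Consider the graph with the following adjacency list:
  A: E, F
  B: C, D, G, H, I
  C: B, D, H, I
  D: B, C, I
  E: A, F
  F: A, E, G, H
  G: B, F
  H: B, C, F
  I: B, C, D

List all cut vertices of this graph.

F

Removing F increases the component count from 1 to 2, so F is a cut vertex.
By contrast removing C leaves 1 component; it is not a cut vertex. No other vertex is a cut vertex either.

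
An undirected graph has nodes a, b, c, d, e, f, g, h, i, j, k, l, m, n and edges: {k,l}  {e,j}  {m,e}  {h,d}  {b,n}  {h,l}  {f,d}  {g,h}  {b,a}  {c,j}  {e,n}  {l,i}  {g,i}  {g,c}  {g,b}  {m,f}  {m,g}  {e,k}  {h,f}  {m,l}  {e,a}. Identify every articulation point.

Removing f, for instance, still leaves 1 component. No single vertex removal increases the component count — the graph has no articulation points.

none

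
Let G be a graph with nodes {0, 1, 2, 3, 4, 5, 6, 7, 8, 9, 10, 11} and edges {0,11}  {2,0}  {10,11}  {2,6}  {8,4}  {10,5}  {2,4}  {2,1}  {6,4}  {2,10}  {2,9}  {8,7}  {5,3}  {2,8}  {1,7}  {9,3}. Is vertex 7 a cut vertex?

No

Deleting 7 leaves 1 component (was 1) (its neighbors 1, 8 remain connected to each other), so 7 is not a cut vertex.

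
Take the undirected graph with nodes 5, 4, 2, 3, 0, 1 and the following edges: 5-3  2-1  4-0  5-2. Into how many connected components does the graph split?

Starting from 0 we can reach 0, 4. That is one component of size 2.
Starting from 1 we can reach 1, 2, 3, 5. That is one component of size 4.
Total: 2 components.

2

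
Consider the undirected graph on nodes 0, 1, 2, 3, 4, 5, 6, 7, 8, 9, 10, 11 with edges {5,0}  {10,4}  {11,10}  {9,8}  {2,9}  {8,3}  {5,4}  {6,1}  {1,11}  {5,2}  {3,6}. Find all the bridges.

The edges on the cycle 5-2-9-8-3-6-1-11-10-4-5 are not bridges since each lies on that cycle.
But removing 5—0 disconnects 5 from 0 — this is a bridge.

0-5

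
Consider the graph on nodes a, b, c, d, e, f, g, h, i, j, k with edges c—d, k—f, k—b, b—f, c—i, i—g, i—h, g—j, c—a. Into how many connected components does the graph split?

e is isolated — a component by itself.
Starting from b we can reach b, f, k. That is one component of size 3.
Starting from a we can reach a, c, d, g, h, i, j. That is one component of size 7.
Total: 3 components.

3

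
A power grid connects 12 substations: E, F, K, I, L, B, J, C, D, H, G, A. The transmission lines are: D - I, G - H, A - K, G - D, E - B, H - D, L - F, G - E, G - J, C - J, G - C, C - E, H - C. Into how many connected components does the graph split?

3

Starting from F we can reach F, L. That is one component of size 2.
Starting from A we can reach A, K. That is one component of size 2.
Starting from B we can reach B, C, D, E, G, H, I, J. That is one component of size 8.
Total: 3 components.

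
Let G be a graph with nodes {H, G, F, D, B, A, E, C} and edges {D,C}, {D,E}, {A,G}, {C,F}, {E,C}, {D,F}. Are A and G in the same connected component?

Yes

From A we can reach A, G, which includes G.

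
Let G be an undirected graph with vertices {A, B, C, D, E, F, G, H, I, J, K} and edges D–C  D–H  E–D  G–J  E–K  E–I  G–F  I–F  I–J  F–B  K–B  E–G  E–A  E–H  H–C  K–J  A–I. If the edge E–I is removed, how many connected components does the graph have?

E and I are still connected via E-A-I, so the component count stays at 1.

1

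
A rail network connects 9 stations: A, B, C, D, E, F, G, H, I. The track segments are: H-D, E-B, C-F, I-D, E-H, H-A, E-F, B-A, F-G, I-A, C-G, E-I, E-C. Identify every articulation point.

E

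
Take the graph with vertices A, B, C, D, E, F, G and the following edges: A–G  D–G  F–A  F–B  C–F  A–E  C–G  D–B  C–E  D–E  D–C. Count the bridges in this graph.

0

The edges on the cycle D-C-F-A-G-D are not bridges since each lies on that cycle.
Every edge lies on some cycle, so there are no bridges.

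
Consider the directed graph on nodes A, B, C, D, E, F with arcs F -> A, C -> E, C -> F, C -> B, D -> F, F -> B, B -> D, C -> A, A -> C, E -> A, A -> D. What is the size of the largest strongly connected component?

6

{A, B, C, D, E, F} are all mutually reachable — one SCC of size 6.
The largest has 6 vertices.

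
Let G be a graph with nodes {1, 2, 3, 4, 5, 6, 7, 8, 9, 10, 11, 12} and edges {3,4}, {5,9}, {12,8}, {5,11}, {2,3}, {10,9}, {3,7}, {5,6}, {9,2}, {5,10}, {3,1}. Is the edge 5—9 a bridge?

After removing 5—9, the path 5-10-9 still connects them, so the edge is not a bridge.

No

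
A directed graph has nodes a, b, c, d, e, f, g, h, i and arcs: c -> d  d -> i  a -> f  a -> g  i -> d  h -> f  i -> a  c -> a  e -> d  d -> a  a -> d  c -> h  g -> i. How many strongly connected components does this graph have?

6

{a, d, g, i} are all mutually reachable — one SCC of size 4.
{b} is an SCC by itself.
{c} is an SCC by itself.
{e} is an SCC by itself.
{h} is an SCC by itself.
(and 1 more singleton SCC)
That gives 6 strongly connected components.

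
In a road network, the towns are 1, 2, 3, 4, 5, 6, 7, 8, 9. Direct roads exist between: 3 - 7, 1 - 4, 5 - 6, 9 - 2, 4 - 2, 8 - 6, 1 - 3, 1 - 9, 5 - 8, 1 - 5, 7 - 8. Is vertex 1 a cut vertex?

Yes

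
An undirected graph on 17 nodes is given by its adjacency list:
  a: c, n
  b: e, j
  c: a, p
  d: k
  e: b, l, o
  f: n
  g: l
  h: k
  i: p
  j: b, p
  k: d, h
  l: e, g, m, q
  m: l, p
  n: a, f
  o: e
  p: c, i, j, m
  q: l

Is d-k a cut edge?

Removing d-k leaves no path between d and k: the component count goes from 2 to 3. So it is a bridge.

Yes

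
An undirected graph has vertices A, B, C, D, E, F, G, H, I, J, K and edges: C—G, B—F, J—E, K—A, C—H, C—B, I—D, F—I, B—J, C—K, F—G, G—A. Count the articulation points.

Removing B increases the component count from 1 to 2, so B is a cut vertex.
Removing C increases the component count from 1 to 2, so C is a cut vertex.
Removing F increases the component count from 1 to 2, so F is a cut vertex.
Likewise I, J are cut vertices.
By contrast removing D leaves 1 component; it is not a cut vertex. No other vertex is a cut vertex either.

5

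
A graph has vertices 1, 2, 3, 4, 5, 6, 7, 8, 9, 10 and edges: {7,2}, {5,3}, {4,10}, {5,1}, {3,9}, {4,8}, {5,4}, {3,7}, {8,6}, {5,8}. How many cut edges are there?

7

The edges on the cycle 5-4-8-5 are not bridges since each lies on that cycle.
But removing 5–3 disconnects 5 from 3; removing 3–7 disconnects 3 from 7; removing 8–6 disconnects 8 from 6; removing 5–1 disconnects 5 from 1 — these are bridges.
In total 7 edges are bridges.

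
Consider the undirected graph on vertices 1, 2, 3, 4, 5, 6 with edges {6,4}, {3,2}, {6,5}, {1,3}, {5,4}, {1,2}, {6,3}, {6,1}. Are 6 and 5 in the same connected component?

From 6 we can reach 1, 2, 3, 4, 5, 6, which includes 5.

Yes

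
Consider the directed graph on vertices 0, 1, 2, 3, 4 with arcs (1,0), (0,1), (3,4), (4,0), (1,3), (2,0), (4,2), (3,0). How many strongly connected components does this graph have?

{0, 1, 2, 3, 4} are all mutually reachable — one SCC of size 5.
That gives 1 strongly connected component.

1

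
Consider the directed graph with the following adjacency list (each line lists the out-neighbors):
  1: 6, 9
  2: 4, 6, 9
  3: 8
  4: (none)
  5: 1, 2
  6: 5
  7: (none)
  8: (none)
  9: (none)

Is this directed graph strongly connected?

No

There is no directed path from 2 to 8, so the graph is not strongly connected.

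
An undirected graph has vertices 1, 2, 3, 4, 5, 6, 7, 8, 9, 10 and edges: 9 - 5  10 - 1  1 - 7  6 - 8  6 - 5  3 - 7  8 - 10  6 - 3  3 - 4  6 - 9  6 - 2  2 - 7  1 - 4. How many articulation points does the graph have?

Removing 6 increases the component count from 1 to 2, so 6 is a cut vertex.
By contrast removing 10 leaves 1 component; it is not a cut vertex. No other vertex is a cut vertex either.

1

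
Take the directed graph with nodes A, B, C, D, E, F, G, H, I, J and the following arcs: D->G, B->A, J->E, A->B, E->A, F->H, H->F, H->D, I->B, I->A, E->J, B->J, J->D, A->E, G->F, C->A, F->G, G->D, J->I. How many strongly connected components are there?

{A, B, E, I, J} are all mutually reachable — one SCC of size 5.
{D, F, G, H} are all mutually reachable — one SCC of size 4.
{C} is an SCC by itself.
That gives 3 strongly connected components.

3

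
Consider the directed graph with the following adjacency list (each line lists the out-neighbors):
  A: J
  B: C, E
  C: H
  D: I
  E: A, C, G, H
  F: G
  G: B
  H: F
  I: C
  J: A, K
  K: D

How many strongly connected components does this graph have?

1

{A, B, C, D, E, F, G, H, I, J, K} are all mutually reachable — one SCC of size 11.
That gives 1 strongly connected component.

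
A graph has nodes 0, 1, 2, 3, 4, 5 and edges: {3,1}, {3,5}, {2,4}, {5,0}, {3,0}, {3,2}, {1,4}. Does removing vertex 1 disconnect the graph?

No

Deleting 1 leaves 1 component (was 1) (its neighbors 3, 4 remain connected to each other), so 1 is not a cut vertex.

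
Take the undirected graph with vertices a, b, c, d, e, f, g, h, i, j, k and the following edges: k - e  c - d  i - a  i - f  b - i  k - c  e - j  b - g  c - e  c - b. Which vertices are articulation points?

b, c, e, i

Removing b increases the component count from 2 to 4, so b is a cut vertex.
Removing c increases the component count from 2 to 4, so c is a cut vertex.
Removing e increases the component count from 2 to 3, so e is a cut vertex.
Likewise i is a cut vertex.
By contrast removing g leaves 2 components; it is not a cut vertex. No other vertex is a cut vertex either.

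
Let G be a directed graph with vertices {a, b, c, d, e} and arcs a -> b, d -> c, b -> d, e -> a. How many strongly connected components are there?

5

{a} is an SCC by itself.
{c} is an SCC by itself.
{e} is an SCC by itself.
{d} is an SCC by itself.
{b} is an SCC by itself.
That gives 5 strongly connected components.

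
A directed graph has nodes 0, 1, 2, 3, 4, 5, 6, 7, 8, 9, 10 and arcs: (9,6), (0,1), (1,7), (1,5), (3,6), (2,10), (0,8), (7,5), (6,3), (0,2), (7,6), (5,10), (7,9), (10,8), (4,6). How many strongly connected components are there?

10

{3, 6} are all mutually reachable — one SCC of size 2.
{7} is an SCC by itself.
{8} is an SCC by itself.
{4} is an SCC by itself.
{5} is an SCC by itself.
(and 5 more singleton SCCs)
That gives 10 strongly connected components.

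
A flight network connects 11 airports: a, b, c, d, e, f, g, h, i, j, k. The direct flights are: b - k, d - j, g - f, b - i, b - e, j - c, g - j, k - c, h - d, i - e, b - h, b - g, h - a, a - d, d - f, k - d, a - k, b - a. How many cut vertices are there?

Removing b increases the component count from 1 to 2, so b is a cut vertex.
By contrast removing g leaves 1 component; it is not a cut vertex. No other vertex is a cut vertex either.

1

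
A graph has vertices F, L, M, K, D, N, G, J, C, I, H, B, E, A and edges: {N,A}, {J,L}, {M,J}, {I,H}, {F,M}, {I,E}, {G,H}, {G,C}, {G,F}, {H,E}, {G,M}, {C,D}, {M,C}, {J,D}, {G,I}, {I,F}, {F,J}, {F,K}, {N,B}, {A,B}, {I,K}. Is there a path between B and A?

Yes

From B we can reach A, B, N, which includes A.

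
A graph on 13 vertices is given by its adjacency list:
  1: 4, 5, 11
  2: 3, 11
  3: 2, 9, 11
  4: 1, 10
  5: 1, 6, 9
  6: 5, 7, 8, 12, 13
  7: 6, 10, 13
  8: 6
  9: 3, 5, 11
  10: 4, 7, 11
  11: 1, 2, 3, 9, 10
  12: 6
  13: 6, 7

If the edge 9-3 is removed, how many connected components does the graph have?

1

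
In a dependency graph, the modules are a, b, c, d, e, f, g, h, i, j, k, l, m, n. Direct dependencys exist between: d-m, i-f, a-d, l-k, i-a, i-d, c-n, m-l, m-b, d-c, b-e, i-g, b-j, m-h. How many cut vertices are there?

6

Removing b increases the component count from 1 to 3, so b is a cut vertex.
Removing c increases the component count from 1 to 2, so c is a cut vertex.
Removing d increases the component count from 1 to 3, so d is a cut vertex.
Likewise i, l, m are cut vertices.
By contrast removing k leaves 1 component; it is not a cut vertex. No other vertex is a cut vertex either.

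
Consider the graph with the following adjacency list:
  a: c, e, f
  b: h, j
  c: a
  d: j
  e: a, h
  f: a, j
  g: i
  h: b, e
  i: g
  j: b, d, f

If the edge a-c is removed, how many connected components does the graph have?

Before removal there are 2 components.
a-c is a bridge — removing it separates a's side from c's side.
After removal: 3 components.

3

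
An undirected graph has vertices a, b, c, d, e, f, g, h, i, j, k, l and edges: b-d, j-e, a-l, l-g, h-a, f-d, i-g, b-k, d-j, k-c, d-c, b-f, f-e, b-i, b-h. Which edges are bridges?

The edges on the cycle b-k-c-d-b are not bridges since each lies on that cycle.
Every edge lies on some cycle, so there are no bridges.

none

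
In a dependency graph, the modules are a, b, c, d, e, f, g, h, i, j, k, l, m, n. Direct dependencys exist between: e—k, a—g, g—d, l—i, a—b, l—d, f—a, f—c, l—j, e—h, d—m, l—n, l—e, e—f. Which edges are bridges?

The edges on the cycle l-e-f-a-g-d-l are not bridges since each lies on that cycle.
But removing e—h disconnects e from h; removing a—b disconnects a from b; removing l—j disconnects l from j; removing m—d disconnects m from d — these are bridges.
In total 8 edges are bridges.

a-b, c-f, d-m, e-h, e-k, i-l, j-l, l-n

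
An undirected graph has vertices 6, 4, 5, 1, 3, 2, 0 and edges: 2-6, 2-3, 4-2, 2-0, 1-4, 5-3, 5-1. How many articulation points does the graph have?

Removing 2 increases the component count from 1 to 3, so 2 is a cut vertex.
By contrast removing 1 leaves 1 component; it is not a cut vertex. No other vertex is a cut vertex either.

1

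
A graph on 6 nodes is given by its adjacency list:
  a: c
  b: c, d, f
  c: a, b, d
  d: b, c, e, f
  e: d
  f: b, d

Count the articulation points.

2

Removing c increases the component count from 1 to 2, so c is a cut vertex.
Removing d increases the component count from 1 to 2, so d is a cut vertex.
By contrast removing e leaves 1 component; it is not a cut vertex. No other vertex is a cut vertex either.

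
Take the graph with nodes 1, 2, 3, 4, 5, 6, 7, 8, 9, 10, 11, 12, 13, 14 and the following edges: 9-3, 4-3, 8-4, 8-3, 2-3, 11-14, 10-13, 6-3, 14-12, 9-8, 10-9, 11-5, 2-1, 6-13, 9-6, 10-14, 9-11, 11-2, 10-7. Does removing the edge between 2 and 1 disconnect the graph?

Removing 2-1 leaves no path between 2 and 1: the component count goes from 1 to 2. So it is a bridge.

Yes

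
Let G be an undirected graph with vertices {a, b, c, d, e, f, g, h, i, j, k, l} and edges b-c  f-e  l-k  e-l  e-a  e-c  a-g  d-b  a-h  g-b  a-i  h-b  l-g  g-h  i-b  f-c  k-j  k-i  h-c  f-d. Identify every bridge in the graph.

j-k

The edges on the cycle e-l-k-i-a-e are not bridges since each lies on that cycle.
But removing k-j disconnects k from j — this is a bridge.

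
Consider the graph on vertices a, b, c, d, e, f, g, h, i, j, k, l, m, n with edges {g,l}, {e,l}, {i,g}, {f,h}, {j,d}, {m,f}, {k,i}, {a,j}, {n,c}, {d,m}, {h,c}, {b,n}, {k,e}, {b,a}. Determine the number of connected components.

2

Starting from e we can reach e, g, i, k, l. That is one component of size 5.
Starting from a we can reach a, b, c, d, f, h, j, m, n. That is one component of size 9.
Total: 2 components.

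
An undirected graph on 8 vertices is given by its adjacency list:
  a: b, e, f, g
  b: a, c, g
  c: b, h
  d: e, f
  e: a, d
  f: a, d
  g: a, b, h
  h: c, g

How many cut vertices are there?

Removing a increases the component count from 1 to 2, so a is a cut vertex.
By contrast removing h leaves 1 component; it is not a cut vertex. No other vertex is a cut vertex either.

1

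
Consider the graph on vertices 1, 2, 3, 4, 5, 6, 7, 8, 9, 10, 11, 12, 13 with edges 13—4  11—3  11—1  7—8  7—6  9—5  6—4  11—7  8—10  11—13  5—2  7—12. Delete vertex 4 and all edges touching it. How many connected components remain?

With 4 gone, the remaining components are: {2, 5, 9}; {1, 3, 6, 7, 8, 10, 11, 12, 13}.
That is 2 components.

2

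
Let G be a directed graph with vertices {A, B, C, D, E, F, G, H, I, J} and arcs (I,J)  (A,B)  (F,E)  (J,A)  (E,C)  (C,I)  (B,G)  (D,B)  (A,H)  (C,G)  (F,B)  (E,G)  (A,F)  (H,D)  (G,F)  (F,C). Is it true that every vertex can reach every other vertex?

Yes

From G we can reach every vertex (A, B, C, D, E, F, G, H, I, J), and every vertex can reach G (A, B, C, D, E, F, G, H, I, J). So the whole graph is one strongly connected component.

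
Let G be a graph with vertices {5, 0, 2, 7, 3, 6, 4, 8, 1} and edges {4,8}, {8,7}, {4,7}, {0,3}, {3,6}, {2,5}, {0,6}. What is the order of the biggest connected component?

3

1 is isolated — a component by itself.
Starting from 2 we can reach 2, 5. That is one component of size 2.
Starting from 0 we can reach 0, 3, 6. That is one component of size 3.
Starting from 4 we can reach 4, 7, 8. That is one component of size 3.
The largest has 3 vertices.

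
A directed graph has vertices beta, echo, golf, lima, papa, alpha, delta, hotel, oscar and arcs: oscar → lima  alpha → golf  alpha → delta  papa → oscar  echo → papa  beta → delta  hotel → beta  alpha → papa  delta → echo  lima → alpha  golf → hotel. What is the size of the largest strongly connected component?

9

{beta, echo, golf, lima, papa, alpha, delta, hotel, oscar} are all mutually reachable — one SCC of size 9.
The largest has 9 vertices.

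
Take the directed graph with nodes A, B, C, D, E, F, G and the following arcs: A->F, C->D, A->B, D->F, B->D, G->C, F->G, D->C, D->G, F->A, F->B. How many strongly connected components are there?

2

{A, B, C, D, F, G} are all mutually reachable — one SCC of size 6.
{E} is an SCC by itself.
That gives 2 strongly connected components.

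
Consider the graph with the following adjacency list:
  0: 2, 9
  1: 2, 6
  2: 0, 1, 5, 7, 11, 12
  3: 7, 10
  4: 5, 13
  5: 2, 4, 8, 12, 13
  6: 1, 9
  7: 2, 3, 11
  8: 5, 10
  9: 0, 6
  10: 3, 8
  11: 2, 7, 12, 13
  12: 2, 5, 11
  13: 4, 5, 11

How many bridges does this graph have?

0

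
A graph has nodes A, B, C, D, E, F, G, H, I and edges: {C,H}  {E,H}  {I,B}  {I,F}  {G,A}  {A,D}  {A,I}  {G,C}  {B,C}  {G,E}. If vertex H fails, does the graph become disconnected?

Deleting H leaves 1 component (was 1) (its neighbors C, E remain connected to each other), so H is not a cut vertex.

No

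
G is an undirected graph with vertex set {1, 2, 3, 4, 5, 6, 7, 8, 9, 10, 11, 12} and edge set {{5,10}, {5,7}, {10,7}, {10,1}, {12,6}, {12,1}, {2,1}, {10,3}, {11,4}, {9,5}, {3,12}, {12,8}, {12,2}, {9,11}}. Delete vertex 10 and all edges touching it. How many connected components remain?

2

With 10 gone, the remaining components are: {4, 5, 7, 9, 11}; {1, 2, 3, 6, 8, 12}.
That is 2 components.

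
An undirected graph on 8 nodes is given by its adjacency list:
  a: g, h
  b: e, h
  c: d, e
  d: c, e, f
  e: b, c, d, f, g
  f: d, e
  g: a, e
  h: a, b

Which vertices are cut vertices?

Removing e increases the component count from 1 to 2, so e is a cut vertex.
By contrast removing f leaves 1 component; it is not a cut vertex. No other vertex is a cut vertex either.

e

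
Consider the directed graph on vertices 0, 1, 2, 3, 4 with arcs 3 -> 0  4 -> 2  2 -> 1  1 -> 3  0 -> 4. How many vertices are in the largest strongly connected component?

{0, 1, 2, 3, 4} are all mutually reachable — one SCC of size 5.
The largest has 5 vertices.

5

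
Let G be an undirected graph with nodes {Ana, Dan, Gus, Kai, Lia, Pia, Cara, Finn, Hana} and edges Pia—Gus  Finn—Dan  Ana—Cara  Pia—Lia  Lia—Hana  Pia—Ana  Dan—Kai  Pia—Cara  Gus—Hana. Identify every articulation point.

Removing Dan increases the component count from 2 to 3, so Dan is a cut vertex.
Removing Pia increases the component count from 2 to 3, so Pia is a cut vertex.
By contrast removing Gus leaves 2 components; it is not a cut vertex. No other vertex is a cut vertex either.

Dan, Pia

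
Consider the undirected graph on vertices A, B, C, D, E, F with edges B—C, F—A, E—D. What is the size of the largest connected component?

Starting from D we can reach D, E. That is one component of size 2.
Starting from B we can reach B, C. That is one component of size 2.
Starting from A we can reach A, F. That is one component of size 2.
The largest has 2 vertices.

2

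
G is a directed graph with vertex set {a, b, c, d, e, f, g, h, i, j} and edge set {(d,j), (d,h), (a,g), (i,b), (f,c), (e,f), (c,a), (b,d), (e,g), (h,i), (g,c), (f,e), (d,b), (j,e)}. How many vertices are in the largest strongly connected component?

4

{b, d, h, i} are all mutually reachable — one SCC of size 4.
{a, c, g} are all mutually reachable — one SCC of size 3.
{e, f} are all mutually reachable — one SCC of size 2.
{j} is an SCC by itself.
The largest has 4 vertices.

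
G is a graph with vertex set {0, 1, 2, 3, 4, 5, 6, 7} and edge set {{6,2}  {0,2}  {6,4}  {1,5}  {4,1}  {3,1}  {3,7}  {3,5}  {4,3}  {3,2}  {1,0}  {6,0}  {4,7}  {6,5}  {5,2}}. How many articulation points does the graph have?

0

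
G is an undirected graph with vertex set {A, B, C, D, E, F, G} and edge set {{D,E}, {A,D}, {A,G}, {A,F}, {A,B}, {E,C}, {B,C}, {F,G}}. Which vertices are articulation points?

A

Removing A increases the component count from 1 to 2, so A is a cut vertex.
By contrast removing F leaves 1 component; it is not a cut vertex. No other vertex is a cut vertex either.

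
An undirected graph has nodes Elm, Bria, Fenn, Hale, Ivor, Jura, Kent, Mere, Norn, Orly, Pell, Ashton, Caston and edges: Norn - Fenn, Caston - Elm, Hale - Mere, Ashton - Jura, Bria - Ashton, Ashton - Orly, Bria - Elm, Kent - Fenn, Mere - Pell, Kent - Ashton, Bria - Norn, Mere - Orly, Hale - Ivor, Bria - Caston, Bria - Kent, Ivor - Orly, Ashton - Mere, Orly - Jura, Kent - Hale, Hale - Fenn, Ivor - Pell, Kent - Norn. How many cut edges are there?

0

The edges on the cycle Bria-Caston-Elm-Bria are not bridges since each lies on that cycle.
Every edge lies on some cycle, so there are no bridges.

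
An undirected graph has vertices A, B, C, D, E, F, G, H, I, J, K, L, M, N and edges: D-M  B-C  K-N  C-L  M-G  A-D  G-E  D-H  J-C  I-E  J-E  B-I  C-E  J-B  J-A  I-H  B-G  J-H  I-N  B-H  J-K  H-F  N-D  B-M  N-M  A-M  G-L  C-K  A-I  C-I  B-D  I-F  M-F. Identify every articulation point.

none

Removing H, for instance, still leaves 1 component. No single vertex removal increases the component count — the graph has no articulation points.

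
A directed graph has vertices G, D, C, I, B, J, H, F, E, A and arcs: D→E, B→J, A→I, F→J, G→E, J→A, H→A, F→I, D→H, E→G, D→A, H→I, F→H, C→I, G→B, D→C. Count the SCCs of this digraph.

9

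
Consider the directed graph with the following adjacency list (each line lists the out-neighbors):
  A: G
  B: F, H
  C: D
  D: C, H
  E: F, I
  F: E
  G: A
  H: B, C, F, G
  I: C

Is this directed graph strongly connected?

There is no directed path from G to B, so the graph is not strongly connected.

No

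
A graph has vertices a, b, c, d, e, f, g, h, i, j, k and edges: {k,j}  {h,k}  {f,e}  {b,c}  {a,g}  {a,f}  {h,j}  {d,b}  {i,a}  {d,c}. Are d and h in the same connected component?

No

The component containing d is {b, c, d}, and h is not in it.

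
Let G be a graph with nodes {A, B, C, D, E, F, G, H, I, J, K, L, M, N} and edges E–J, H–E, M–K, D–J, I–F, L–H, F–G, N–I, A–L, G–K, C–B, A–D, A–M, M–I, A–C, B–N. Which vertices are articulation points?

Removing A increases the component count from 1 to 2, so A is a cut vertex.
By contrast removing L leaves 1 component; it is not a cut vertex. No other vertex is a cut vertex either.

A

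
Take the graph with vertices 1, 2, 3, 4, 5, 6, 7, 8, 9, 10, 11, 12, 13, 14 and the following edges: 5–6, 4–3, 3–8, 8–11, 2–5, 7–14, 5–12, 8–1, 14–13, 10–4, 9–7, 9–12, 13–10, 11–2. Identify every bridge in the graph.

1-8, 5-6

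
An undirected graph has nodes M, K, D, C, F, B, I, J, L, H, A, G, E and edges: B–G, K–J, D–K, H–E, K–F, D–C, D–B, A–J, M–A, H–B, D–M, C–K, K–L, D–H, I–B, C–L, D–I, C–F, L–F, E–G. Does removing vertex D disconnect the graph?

Deleting D raises the number of components from 1 to 2, so D is a cut vertex.

Yes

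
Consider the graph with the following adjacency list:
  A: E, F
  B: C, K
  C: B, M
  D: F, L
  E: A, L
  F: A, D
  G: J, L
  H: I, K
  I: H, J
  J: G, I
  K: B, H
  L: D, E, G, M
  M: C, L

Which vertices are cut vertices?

L

Removing L increases the component count from 1 to 2, so L is a cut vertex.
By contrast removing I leaves 1 component; it is not a cut vertex. No other vertex is a cut vertex either.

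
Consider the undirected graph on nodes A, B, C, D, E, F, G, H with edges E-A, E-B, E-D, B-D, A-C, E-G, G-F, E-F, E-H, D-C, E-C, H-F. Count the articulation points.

Removing E increases the component count from 1 to 2, so E is a cut vertex.
By contrast removing B leaves 1 component; it is not a cut vertex. No other vertex is a cut vertex either.

1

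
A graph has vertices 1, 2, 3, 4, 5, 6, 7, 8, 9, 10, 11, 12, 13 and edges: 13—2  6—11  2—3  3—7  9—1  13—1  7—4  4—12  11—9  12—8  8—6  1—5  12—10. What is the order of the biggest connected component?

Starting from 1 we can reach 1, 2, 3, 4, 5, 6, 7, 8, 9, 10, 11, 12, 13. That is one component of size 13.
The largest has 13 vertices.

13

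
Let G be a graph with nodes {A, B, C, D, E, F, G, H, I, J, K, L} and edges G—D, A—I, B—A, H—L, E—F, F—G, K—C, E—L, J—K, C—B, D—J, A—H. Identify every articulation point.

A

Removing A increases the component count from 1 to 2, so A is a cut vertex.
By contrast removing J leaves 1 component; it is not a cut vertex. No other vertex is a cut vertex either.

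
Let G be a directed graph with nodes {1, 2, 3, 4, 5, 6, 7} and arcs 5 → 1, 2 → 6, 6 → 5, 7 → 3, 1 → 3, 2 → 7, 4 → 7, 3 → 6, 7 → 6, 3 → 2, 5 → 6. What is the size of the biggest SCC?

{1, 2, 3, 5, 6, 7} are all mutually reachable — one SCC of size 6.
{4} is an SCC by itself.
The largest has 6 vertices.

6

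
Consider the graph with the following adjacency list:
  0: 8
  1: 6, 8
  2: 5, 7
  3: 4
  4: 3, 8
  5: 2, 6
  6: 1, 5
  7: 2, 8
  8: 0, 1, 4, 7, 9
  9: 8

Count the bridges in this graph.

The edges on the cycle 2-5-6-1-8-7-2 are not bridges since each lies on that cycle.
But removing 8-9 disconnects 8 from 9; removing 0-8 disconnects 0 from 8; removing 3-4 disconnects 3 from 4; removing 8-4 disconnects 8 from 4 — these are bridges.
That makes 4 bridges.

4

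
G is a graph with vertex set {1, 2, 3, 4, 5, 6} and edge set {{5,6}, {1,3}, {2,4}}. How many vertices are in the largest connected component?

2

Starting from 2 we can reach 2, 4. That is one component of size 2.
Starting from 5 we can reach 5, 6. That is one component of size 2.
Starting from 1 we can reach 1, 3. That is one component of size 2.
The largest has 2 vertices.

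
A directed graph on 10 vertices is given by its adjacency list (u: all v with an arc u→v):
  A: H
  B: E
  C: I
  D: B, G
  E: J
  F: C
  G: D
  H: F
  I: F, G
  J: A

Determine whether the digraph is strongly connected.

From B we can reach every vertex (A, B, C, D, E, F, G, H, I, J), and every vertex can reach B (A, B, C, D, E, F, G, H, I, J). So the whole graph is one strongly connected component.

Yes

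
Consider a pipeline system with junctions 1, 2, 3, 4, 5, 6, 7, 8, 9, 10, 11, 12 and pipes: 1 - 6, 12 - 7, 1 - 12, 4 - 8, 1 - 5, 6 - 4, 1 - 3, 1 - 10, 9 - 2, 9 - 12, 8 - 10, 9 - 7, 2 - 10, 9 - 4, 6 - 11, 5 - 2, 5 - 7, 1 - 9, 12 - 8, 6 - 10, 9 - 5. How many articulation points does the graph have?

2

Removing 1 increases the component count from 1 to 2, so 1 is a cut vertex.
Removing 6 increases the component count from 1 to 2, so 6 is a cut vertex.
By contrast removing 10 leaves 1 component; it is not a cut vertex. No other vertex is a cut vertex either.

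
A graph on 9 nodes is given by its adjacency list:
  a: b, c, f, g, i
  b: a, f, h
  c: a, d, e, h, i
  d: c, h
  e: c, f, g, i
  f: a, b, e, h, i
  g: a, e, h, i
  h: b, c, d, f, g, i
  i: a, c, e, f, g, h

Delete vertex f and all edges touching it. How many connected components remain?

1

With f gone, the remaining components are: {a, b, c, d, e, g, h, i}.
That is 1 component.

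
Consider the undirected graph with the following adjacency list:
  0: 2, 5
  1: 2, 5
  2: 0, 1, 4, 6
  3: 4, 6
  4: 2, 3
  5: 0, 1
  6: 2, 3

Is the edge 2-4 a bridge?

No

After removing 2-4, the path 2-6-3-4 still connects them, so the edge is not a bridge.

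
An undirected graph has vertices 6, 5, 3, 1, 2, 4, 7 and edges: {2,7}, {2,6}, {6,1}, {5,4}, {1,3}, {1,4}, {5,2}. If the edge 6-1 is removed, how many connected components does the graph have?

6 and 1 are still connected via 6-2-5-4-1, so the component count stays at 1.

1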